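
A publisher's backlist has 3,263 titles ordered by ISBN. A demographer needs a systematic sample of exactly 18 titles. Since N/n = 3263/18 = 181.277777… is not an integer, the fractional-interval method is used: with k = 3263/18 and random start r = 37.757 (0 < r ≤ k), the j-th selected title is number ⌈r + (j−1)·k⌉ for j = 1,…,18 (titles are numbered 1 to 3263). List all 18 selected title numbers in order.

38, 220, 401, 582, 763, 945, 1126, 1307, 1488, 1670, 1851, 2032, 2214, 2395, 2576, 2757, 2939, 3120

j=1: r + 0k = 37.757 → ⌈·⌉ = 38
j=2: r + 1k = 219.034777… → ⌈·⌉ = 220
j=3: r + 2k = 400.312555… → ⌈·⌉ = 401
j=4: r + 3k = 581.590333… → ⌈·⌉ = 582
j=5: r + 4k = 762.868111… → ⌈·⌉ = 763
j=6: r + 5k = 944.145888… → ⌈·⌉ = 945
j=7: r + 6k = 1125.423666… → ⌈·⌉ = 1126
j=8: r + 7k = 1306.701444… → ⌈·⌉ = 1307
j=9: r + 8k = 1487.979222… → ⌈·⌉ = 1488
j=10: r + 9k = 1669.257 → ⌈·⌉ = 1670
j=11: r + 10k = 1850.534777… → ⌈·⌉ = 1851
j=12: r + 11k = 2031.812555… → ⌈·⌉ = 2032
j=13: r + 12k = 2213.090333… → ⌈·⌉ = 2214
j=14: r + 13k = 2394.368111… → ⌈·⌉ = 2395
j=15: r + 14k = 2575.645888… → ⌈·⌉ = 2576
j=16: r + 15k = 2756.923666… → ⌈·⌉ = 2757
j=17: r + 16k = 2938.201444… → ⌈·⌉ = 2939
j=18: r + 17k = 3119.479222… → ⌈·⌉ = 3120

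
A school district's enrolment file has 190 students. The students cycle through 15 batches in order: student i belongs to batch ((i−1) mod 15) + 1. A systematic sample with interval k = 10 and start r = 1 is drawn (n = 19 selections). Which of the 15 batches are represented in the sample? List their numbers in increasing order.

Consecutive selections differ by k = 10, so their batch numbers differ by 10 mod 15 = 10.
gcd(10, 15) = 5, so the sample visits 15/5 = 3 distinct residues mod 15.
Start 1 is batch 1; the batches hit are 1, 6, 11.

1, 6, 11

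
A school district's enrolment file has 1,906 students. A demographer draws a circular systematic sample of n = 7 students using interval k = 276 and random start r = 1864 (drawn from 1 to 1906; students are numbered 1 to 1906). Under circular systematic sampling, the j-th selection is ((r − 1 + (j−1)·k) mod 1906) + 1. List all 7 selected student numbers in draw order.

Selection 1: 1864
Selection 2: 1864 + 276 = 2140 → 2140 − 1906 = 234
Selection 3: 234 + 276 = 510
Selection 4: 510 + 276 = 786
Selection 5: 786 + 276 = 1062
Selection 6: 1062 + 276 = 1338
Selection 7: 1338 + 276 = 1614

1864, 234, 510, 786, 1062, 1338, 1614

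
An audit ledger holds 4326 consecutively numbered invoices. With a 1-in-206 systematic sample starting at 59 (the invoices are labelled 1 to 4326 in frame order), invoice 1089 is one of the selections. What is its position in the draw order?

6

k = 206
position = (1089 − 59)/206 + 1 = 1030/206 + 1 = 5 + 1 = 6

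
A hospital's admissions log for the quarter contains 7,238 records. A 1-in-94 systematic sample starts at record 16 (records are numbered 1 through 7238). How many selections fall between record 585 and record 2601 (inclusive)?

21

k = 94
First selection ≥ 585: 16 + ⌈(585−16)/94⌉·94 = 16 + 7×94 = 674
Last selection ≤ 2601: 16 + ⌊(2601−16)/94⌋·94 = 16 + 27×94 = 2554
Count = 27 − 7 + 1 = 21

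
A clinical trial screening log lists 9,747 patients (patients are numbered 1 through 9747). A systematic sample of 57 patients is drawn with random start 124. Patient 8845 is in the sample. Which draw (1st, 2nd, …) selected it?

52

k = 9747/57 = 171
position = (8845 − 124)/171 + 1 = 8721/171 + 1 = 51 + 1 = 52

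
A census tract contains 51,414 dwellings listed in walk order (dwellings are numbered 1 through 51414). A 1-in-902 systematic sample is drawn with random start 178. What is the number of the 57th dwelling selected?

k = 902
57th selection = r + (57−1)·k = 178 + 56×902 = 178 + 50512 = 50690

50690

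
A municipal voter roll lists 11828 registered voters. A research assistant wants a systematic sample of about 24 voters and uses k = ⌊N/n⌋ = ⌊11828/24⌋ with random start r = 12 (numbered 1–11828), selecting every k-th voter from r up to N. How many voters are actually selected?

k = ⌊11828/24⌋ = 492
Achieved size = ⌊(11828 − 12)/492⌋ + 1 = ⌊11816/492⌋ + 1 = 24 + 1 = 25
(last selection: 12 + 24×492 = 11820 ≤ 11828; next would be 12312 > 11828)

25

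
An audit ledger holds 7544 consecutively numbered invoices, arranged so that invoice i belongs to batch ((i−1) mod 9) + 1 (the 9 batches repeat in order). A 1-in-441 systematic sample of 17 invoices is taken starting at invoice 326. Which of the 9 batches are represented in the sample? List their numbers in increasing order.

Consecutive selections differ by k = 441, so their batch numbers differ by 441 mod 9 = 0.
gcd(441, 9) = 9, so the sample visits 9/9 = 1 distinct residues mod 9.
Start 326 is batch 2; the batches hit are 2.

2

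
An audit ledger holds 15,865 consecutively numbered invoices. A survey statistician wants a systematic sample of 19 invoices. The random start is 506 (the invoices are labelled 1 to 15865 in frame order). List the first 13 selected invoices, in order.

k = N/n = 15865/19 = 835
invoice 1: 506
invoice 2: 506 + 835 = 1341
invoice 3: 1341 + 835 = 2176
invoice 4: 2176 + 835 = 3011
invoice 5: 3011 + 835 = 3846
invoice 6: 3846 + 835 = 4681
invoice 7: 4681 + 835 = 5516
invoice 8: 5516 + 835 = 6351
invoice 9: 6351 + 835 = 7186
invoice 10: 7186 + 835 = 8021
invoice 11: 8021 + 835 = 8856
invoice 12: 8856 + 835 = 9691
invoice 13: 9691 + 835 = 10526

506, 1341, 2176, 3011, 3846, 4681, 5516, 6351, 7186, 8021, 8856, 9691, 10526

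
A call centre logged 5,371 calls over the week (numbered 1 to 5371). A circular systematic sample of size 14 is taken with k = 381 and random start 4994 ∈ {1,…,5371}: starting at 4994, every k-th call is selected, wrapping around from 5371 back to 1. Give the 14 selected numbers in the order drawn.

4994, 4, 385, 766, 1147, 1528, 1909, 2290, 2671, 3052, 3433, 3814, 4195, 4576

Selection 1: 4994
Selection 2: 4994 + 381 = 5375 → 5375 − 5371 = 4
Selection 3: 4 + 381 = 385
Selection 4: 385 + 381 = 766
Selection 5: 766 + 381 = 1147
Selection 6: 1147 + 381 = 1528
Selection 7: 1528 + 381 = 1909
Selection 8: 1909 + 381 = 2290
Selection 9: 2290 + 381 = 2671
Selection 10: 2671 + 381 = 3052
Selection 11: 3052 + 381 = 3433
Selection 12: 3433 + 381 = 3814
Selection 13: 3814 + 381 = 4195
Selection 14: 4195 + 381 = 4576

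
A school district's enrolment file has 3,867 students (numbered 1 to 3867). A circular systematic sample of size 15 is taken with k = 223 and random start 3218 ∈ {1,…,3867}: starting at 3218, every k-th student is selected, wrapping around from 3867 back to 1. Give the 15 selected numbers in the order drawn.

Selection 1: 3218
Selection 2: 3218 + 223 = 3441
Selection 3: 3441 + 223 = 3664
Selection 4: 3664 + 223 = 3887 → 3887 − 3867 = 20
Selection 5: 20 + 223 = 243
Selection 6: 243 + 223 = 466
Selection 7: 466 + 223 = 689
Selection 8: 689 + 223 = 912
Selection 9: 912 + 223 = 1135
Selection 10: 1135 + 223 = 1358
Selection 11: 1358 + 223 = 1581
Selection 12: 1581 + 223 = 1804
Selection 13: 1804 + 223 = 2027
Selection 14: 2027 + 223 = 2250
Selection 15: 2250 + 223 = 2473

3218, 3441, 3664, 20, 243, 466, 689, 912, 1135, 1358, 1581, 1804, 2027, 2250, 2473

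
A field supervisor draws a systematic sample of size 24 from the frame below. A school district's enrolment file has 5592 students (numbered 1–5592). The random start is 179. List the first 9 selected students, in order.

k = N/n = 5592/24 = 233
student 1: 179
student 2: 179 + 233 = 412
student 3: 412 + 233 = 645
student 4: 645 + 233 = 878
student 5: 878 + 233 = 1111
student 6: 1111 + 233 = 1344
student 7: 1344 + 233 = 1577
student 8: 1577 + 233 = 1810
student 9: 1810 + 233 = 2043

179, 412, 645, 878, 1111, 1344, 1577, 1810, 2043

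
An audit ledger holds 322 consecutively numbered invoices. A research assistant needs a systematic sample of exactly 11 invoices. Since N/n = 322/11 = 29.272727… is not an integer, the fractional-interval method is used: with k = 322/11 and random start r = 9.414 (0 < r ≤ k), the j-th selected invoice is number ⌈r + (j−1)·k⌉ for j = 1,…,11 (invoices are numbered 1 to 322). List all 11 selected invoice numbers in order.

j=1: r + 0k = 9.414 → ⌈·⌉ = 10
j=2: r + 1k = 38.686727… → ⌈·⌉ = 39
j=3: r + 2k = 67.959454… → ⌈·⌉ = 68
j=4: r + 3k = 97.232181… → ⌈·⌉ = 98
j=5: r + 4k = 126.504909… → ⌈·⌉ = 127
j=6: r + 5k = 155.777636… → ⌈·⌉ = 156
j=7: r + 6k = 185.050363… → ⌈·⌉ = 186
j=8: r + 7k = 214.323090… → ⌈·⌉ = 215
j=9: r + 8k = 243.595818… → ⌈·⌉ = 244
j=10: r + 9k = 272.868545… → ⌈·⌉ = 273
j=11: r + 10k = 302.141272… → ⌈·⌉ = 303

10, 39, 68, 98, 127, 156, 186, 215, 244, 273, 303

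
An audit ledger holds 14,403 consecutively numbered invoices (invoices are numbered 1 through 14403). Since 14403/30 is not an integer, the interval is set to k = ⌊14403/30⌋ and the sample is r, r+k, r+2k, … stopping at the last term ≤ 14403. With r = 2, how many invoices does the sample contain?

k = ⌊14403/30⌋ = 480
Achieved size = ⌊(14403 − 2)/480⌋ + 1 = ⌊14401/480⌋ + 1 = 30 + 1 = 31
(last selection: 2 + 30×480 = 14402 ≤ 14403; next would be 14882 > 14403)

31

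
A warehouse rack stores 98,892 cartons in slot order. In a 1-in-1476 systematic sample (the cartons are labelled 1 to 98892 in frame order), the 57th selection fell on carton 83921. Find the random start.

k = 1476
r = 83921 − (57−1)×1476 = 83921 − 82656 = 1265

1265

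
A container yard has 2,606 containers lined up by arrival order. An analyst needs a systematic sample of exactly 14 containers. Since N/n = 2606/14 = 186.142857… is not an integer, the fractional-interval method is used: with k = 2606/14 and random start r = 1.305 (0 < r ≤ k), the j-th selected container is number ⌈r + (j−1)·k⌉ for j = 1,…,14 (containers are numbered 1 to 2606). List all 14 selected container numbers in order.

j=1: r + 0k = 1.305 → ⌈·⌉ = 2
j=2: r + 1k = 187.447857… → ⌈·⌉ = 188
j=3: r + 2k = 373.590714… → ⌈·⌉ = 374
j=4: r + 3k = 559.733571… → ⌈·⌉ = 560
j=5: r + 4k = 745.876428… → ⌈·⌉ = 746
j=6: r + 5k = 932.019285… → ⌈·⌉ = 933
j=7: r + 6k = 1118.162142… → ⌈·⌉ = 1119
j=8: r + 7k = 1304.305 → ⌈·⌉ = 1305
j=9: r + 8k = 1490.447857… → ⌈·⌉ = 1491
j=10: r + 9k = 1676.590714… → ⌈·⌉ = 1677
j=11: r + 10k = 1862.733571… → ⌈·⌉ = 1863
j=12: r + 11k = 2048.876428… → ⌈·⌉ = 2049
j=13: r + 12k = 2235.019285… → ⌈·⌉ = 2236
j=14: r + 13k = 2421.162142… → ⌈·⌉ = 2422

2, 188, 374, 560, 746, 933, 1119, 1305, 1491, 1677, 1863, 2049, 2236, 2422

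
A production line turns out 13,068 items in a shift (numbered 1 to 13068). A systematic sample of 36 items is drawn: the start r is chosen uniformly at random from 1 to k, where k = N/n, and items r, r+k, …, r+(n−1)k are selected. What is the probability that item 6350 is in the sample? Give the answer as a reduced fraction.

k = 13068/36 = 363.
Item 6350 is selected iff r ≡ 6350 (mod 363); exactly one such r in {1,…,363}.
Inclusion probability = 1/363.

1/363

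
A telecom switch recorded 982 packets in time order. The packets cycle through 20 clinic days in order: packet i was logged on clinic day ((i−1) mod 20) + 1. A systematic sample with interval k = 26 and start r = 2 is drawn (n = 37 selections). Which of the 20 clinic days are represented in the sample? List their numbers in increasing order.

2, 4, 6, 8, 10, 12, 14, 16, 18, 20

Consecutive selections differ by k = 26, so their clinic day numbers differ by 26 mod 20 = 6.
gcd(26, 20) = 2, so the sample visits 20/2 = 10 distinct residues mod 20.
Start 2 is clinic day 2; the clinic days hit are 2, 4, 6, 8, 10, 12, 14, 16, 18, 20.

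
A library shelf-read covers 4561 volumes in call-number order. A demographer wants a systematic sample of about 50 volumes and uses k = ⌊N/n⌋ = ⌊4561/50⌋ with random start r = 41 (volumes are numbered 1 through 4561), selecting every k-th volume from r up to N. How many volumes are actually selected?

50

k = ⌊4561/50⌋ = 91
Achieved size = ⌊(4561 − 41)/91⌋ + 1 = ⌊4520/91⌋ + 1 = 49 + 1 = 50
(last selection: 41 + 49×91 = 4500 ≤ 4561; next would be 4591 > 4561)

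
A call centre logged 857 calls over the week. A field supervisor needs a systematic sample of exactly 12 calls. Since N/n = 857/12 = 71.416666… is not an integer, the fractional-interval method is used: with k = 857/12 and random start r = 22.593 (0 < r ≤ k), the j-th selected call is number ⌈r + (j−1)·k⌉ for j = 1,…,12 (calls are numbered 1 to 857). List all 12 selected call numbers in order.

23, 95, 166, 237, 309, 380, 452, 523, 594, 666, 737, 809

j=1: r + 0k = 22.593 → ⌈·⌉ = 23
j=2: r + 1k = 94.009666… → ⌈·⌉ = 95
j=3: r + 2k = 165.426333… → ⌈·⌉ = 166
j=4: r + 3k = 236.843 → ⌈·⌉ = 237
j=5: r + 4k = 308.259666… → ⌈·⌉ = 309
j=6: r + 5k = 379.676333… → ⌈·⌉ = 380
j=7: r + 6k = 451.093 → ⌈·⌉ = 452
j=8: r + 7k = 522.509666… → ⌈·⌉ = 523
j=9: r + 8k = 593.926333… → ⌈·⌉ = 594
j=10: r + 9k = 665.343 → ⌈·⌉ = 666
j=11: r + 10k = 736.759666… → ⌈·⌉ = 737
j=12: r + 11k = 808.176333… → ⌈·⌉ = 809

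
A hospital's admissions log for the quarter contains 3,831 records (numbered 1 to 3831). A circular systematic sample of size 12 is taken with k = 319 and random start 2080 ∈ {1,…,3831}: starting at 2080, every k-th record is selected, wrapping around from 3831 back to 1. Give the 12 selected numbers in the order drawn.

Selection 1: 2080
Selection 2: 2080 + 319 = 2399
Selection 3: 2399 + 319 = 2718
Selection 4: 2718 + 319 = 3037
Selection 5: 3037 + 319 = 3356
Selection 6: 3356 + 319 = 3675
Selection 7: 3675 + 319 = 3994 → 3994 − 3831 = 163
Selection 8: 163 + 319 = 482
Selection 9: 482 + 319 = 801
Selection 10: 801 + 319 = 1120
Selection 11: 1120 + 319 = 1439
Selection 12: 1439 + 319 = 1758

2080, 2399, 2718, 3037, 3356, 3675, 163, 482, 801, 1120, 1439, 1758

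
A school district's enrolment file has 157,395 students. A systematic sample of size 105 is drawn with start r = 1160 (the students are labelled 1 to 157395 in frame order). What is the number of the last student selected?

157056

k = 157395/105 = 1499
105th selection = r + (105−1)·k = 1160 + 104×1499 = 1160 + 155896 = 157056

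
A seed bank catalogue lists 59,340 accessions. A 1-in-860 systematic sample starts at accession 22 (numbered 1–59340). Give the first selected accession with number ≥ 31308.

31842

k = 860
Steps past start: ⌈(31308 − 22)/860⌉ = ⌈31286/860⌉ = 37
Selected accession: 22 + 37×860 = 31842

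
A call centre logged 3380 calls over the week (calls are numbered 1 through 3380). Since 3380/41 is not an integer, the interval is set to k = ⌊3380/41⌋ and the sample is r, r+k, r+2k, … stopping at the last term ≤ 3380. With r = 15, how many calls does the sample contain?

k = ⌊3380/41⌋ = 82
Achieved size = ⌊(3380 − 15)/82⌋ + 1 = ⌊3365/82⌋ + 1 = 41 + 1 = 42
(last selection: 15 + 41×82 = 3377 ≤ 3380; next would be 3459 > 3380)

42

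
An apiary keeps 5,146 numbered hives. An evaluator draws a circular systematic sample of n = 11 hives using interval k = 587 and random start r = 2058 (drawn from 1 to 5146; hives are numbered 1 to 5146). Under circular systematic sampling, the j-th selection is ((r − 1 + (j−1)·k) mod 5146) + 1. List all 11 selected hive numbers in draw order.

2058, 2645, 3232, 3819, 4406, 4993, 434, 1021, 1608, 2195, 2782

Selection 1: 2058
Selection 2: 2058 + 587 = 2645
Selection 3: 2645 + 587 = 3232
Selection 4: 3232 + 587 = 3819
Selection 5: 3819 + 587 = 4406
Selection 6: 4406 + 587 = 4993
Selection 7: 4993 + 587 = 5580 → 5580 − 5146 = 434
Selection 8: 434 + 587 = 1021
Selection 9: 1021 + 587 = 1608
Selection 10: 1608 + 587 = 2195
Selection 11: 2195 + 587 = 2782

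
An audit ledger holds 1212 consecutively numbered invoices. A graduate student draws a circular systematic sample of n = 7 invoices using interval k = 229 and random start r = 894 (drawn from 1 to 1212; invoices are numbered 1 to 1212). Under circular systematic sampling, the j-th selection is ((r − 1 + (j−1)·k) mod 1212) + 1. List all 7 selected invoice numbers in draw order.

Selection 1: 894
Selection 2: 894 + 229 = 1123
Selection 3: 1123 + 229 = 1352 → 1352 − 1212 = 140
Selection 4: 140 + 229 = 369
Selection 5: 369 + 229 = 598
Selection 6: 598 + 229 = 827
Selection 7: 827 + 229 = 1056

894, 1123, 140, 369, 598, 827, 1056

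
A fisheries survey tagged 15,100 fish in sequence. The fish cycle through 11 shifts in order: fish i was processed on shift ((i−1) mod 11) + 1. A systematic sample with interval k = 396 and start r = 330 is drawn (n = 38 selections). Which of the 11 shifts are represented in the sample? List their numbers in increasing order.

11

Consecutive selections differ by k = 396, so their shift numbers differ by 396 mod 11 = 0.
gcd(396, 11) = 11, so the sample visits 11/11 = 1 distinct residues mod 11.
Start 330 is shift 11; the shifts hit are 11.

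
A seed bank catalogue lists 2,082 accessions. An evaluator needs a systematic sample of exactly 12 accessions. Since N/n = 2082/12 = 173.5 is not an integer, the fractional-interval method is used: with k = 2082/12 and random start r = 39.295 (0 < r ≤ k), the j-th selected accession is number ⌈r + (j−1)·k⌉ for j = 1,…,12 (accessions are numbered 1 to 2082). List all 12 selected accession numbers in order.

j=1: r + 0k = 39.295 → ⌈·⌉ = 40
j=2: r + 1k = 212.795 → ⌈·⌉ = 213
j=3: r + 2k = 386.295 → ⌈·⌉ = 387
j=4: r + 3k = 559.795 → ⌈·⌉ = 560
j=5: r + 4k = 733.295 → ⌈·⌉ = 734
j=6: r + 5k = 906.795 → ⌈·⌉ = 907
j=7: r + 6k = 1080.295 → ⌈·⌉ = 1081
j=8: r + 7k = 1253.795 → ⌈·⌉ = 1254
j=9: r + 8k = 1427.295 → ⌈·⌉ = 1428
j=10: r + 9k = 1600.795 → ⌈·⌉ = 1601
j=11: r + 10k = 1774.295 → ⌈·⌉ = 1775
j=12: r + 11k = 1947.795 → ⌈·⌉ = 1948

40, 213, 387, 560, 734, 907, 1081, 1254, 1428, 1601, 1775, 1948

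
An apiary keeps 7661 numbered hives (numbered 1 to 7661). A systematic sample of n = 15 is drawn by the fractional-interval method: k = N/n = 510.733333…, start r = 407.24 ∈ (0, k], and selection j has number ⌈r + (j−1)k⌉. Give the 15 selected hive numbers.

408, 918, 1429, 1940, 2451, 2961, 3472, 3983, 4494, 5004, 5515, 6026, 6537, 7047, 7558

j=1: r + 0k = 407.24 → ⌈·⌉ = 408
j=2: r + 1k = 917.973333… → ⌈·⌉ = 918
j=3: r + 2k = 1428.706666… → ⌈·⌉ = 1429
j=4: r + 3k = 1939.44 → ⌈·⌉ = 1940
j=5: r + 4k = 2450.173333… → ⌈·⌉ = 2451
j=6: r + 5k = 2960.906666… → ⌈·⌉ = 2961
j=7: r + 6k = 3471.64 → ⌈·⌉ = 3472
j=8: r + 7k = 3982.373333… → ⌈·⌉ = 3983
j=9: r + 8k = 4493.106666… → ⌈·⌉ = 4494
j=10: r + 9k = 5003.84 → ⌈·⌉ = 5004
j=11: r + 10k = 5514.573333… → ⌈·⌉ = 5515
j=12: r + 11k = 6025.306666… → ⌈·⌉ = 6026
j=13: r + 12k = 6536.04 → ⌈·⌉ = 6537
j=14: r + 13k = 7046.773333… → ⌈·⌉ = 7047
j=15: r + 14k = 7557.506666… → ⌈·⌉ = 7558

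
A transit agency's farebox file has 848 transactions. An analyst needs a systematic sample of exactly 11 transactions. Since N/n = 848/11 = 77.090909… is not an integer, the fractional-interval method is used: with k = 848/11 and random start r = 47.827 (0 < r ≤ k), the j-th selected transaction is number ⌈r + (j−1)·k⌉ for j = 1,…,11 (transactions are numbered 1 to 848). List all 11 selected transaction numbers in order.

j=1: r + 0k = 47.827 → ⌈·⌉ = 48
j=2: r + 1k = 124.917909… → ⌈·⌉ = 125
j=3: r + 2k = 202.008818… → ⌈·⌉ = 203
j=4: r + 3k = 279.099727… → ⌈·⌉ = 280
j=5: r + 4k = 356.190636… → ⌈·⌉ = 357
j=6: r + 5k = 433.281545… → ⌈·⌉ = 434
j=7: r + 6k = 510.372454… → ⌈·⌉ = 511
j=8: r + 7k = 587.463363… → ⌈·⌉ = 588
j=9: r + 8k = 664.554272… → ⌈·⌉ = 665
j=10: r + 9k = 741.645181… → ⌈·⌉ = 742
j=11: r + 10k = 818.736090… → ⌈·⌉ = 819

48, 125, 203, 280, 357, 434, 511, 588, 665, 742, 819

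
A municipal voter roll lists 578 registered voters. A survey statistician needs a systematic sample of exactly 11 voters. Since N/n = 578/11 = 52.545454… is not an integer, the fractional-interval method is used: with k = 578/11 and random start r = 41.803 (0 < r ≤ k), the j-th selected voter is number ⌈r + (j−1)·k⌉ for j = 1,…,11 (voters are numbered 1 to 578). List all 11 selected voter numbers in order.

j=1: r + 0k = 41.803 → ⌈·⌉ = 42
j=2: r + 1k = 94.348454… → ⌈·⌉ = 95
j=3: r + 2k = 146.893909… → ⌈·⌉ = 147
j=4: r + 3k = 199.439363… → ⌈·⌉ = 200
j=5: r + 4k = 251.984818… → ⌈·⌉ = 252
j=6: r + 5k = 304.530272… → ⌈·⌉ = 305
j=7: r + 6k = 357.075727… → ⌈·⌉ = 358
j=8: r + 7k = 409.621181… → ⌈·⌉ = 410
j=9: r + 8k = 462.166636… → ⌈·⌉ = 463
j=10: r + 9k = 514.712090… → ⌈·⌉ = 515
j=11: r + 10k = 567.257545… → ⌈·⌉ = 568

42, 95, 147, 200, 252, 305, 358, 410, 463, 515, 568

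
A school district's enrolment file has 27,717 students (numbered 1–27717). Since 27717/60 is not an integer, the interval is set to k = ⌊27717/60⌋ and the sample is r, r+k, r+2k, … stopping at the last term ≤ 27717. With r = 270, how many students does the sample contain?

60

k = ⌊27717/60⌋ = 461
Achieved size = ⌊(27717 − 270)/461⌋ + 1 = ⌊27447/461⌋ + 1 = 59 + 1 = 60
(last selection: 270 + 59×461 = 27469 ≤ 27717; next would be 27930 > 27717)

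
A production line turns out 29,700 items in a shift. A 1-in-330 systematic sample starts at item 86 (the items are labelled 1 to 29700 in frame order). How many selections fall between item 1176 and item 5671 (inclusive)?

13

k = 330
First selection ≥ 1176: 86 + ⌈(1176−86)/330⌉·330 = 86 + 4×330 = 1406
Last selection ≤ 5671: 86 + ⌊(5671−86)/330⌋·330 = 86 + 16×330 = 5366
Count = 16 − 4 + 1 = 13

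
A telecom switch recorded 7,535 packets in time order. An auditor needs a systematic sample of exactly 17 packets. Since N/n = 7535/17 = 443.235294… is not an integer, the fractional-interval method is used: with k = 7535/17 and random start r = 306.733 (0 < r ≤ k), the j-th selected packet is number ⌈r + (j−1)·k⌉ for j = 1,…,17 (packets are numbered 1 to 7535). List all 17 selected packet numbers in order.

j=1: r + 0k = 306.733 → ⌈·⌉ = 307
j=2: r + 1k = 749.968294… → ⌈·⌉ = 750
j=3: r + 2k = 1193.203588… → ⌈·⌉ = 1194
j=4: r + 3k = 1636.438882… → ⌈·⌉ = 1637
j=5: r + 4k = 2079.674176… → ⌈·⌉ = 2080
j=6: r + 5k = 2522.909470… → ⌈·⌉ = 2523
j=7: r + 6k = 2966.144764… → ⌈·⌉ = 2967
j=8: r + 7k = 3409.380058… → ⌈·⌉ = 3410
j=9: r + 8k = 3852.615352… → ⌈·⌉ = 3853
j=10: r + 9k = 4295.850647… → ⌈·⌉ = 4296
j=11: r + 10k = 4739.085941… → ⌈·⌉ = 4740
j=12: r + 11k = 5182.321235… → ⌈·⌉ = 5183
j=13: r + 12k = 5625.556529… → ⌈·⌉ = 5626
j=14: r + 13k = 6068.791823… → ⌈·⌉ = 6069
j=15: r + 14k = 6512.027117… → ⌈·⌉ = 6513
j=16: r + 15k = 6955.262411… → ⌈·⌉ = 6956
j=17: r + 16k = 7398.497705… → ⌈·⌉ = 7399

307, 750, 1194, 1637, 2080, 2523, 2967, 3410, 3853, 4296, 4740, 5183, 5626, 6069, 6513, 6956, 7399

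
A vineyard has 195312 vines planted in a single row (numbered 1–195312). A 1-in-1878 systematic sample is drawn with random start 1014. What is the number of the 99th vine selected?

185058

k = 1878
99th selection = r + (99−1)·k = 1014 + 98×1878 = 1014 + 184044 = 185058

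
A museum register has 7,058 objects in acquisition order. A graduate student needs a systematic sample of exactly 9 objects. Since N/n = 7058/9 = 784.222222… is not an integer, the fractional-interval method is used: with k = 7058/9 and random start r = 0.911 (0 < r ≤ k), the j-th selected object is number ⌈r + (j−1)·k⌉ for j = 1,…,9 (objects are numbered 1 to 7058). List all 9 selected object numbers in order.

1, 786, 1570, 2354, 3138, 3923, 4707, 5491, 6275

j=1: r + 0k = 0.911 → ⌈·⌉ = 1
j=2: r + 1k = 785.133222… → ⌈·⌉ = 786
j=3: r + 2k = 1569.355444… → ⌈·⌉ = 1570
j=4: r + 3k = 2353.577666… → ⌈·⌉ = 2354
j=5: r + 4k = 3137.799888… → ⌈·⌉ = 3138
j=6: r + 5k = 3922.022111… → ⌈·⌉ = 3923
j=7: r + 6k = 4706.244333… → ⌈·⌉ = 4707
j=8: r + 7k = 5490.466555… → ⌈·⌉ = 5491
j=9: r + 8k = 6274.688777… → ⌈·⌉ = 6275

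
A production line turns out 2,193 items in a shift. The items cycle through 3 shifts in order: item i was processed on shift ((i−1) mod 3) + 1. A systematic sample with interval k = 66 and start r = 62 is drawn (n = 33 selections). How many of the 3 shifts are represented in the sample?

Consecutive selections differ by k = 66, so their shift numbers differ by 66 mod 3 = 0.
gcd(66, 3) = 3, so the sample visits 3/3 = 1 distinct residues mod 3.
Start 62 is shift 2; the shifts hit are 2.

1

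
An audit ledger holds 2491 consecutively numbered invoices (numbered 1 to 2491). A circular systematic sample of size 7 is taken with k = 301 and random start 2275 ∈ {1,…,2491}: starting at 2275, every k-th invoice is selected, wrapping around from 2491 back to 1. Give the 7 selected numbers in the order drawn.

2275, 85, 386, 687, 988, 1289, 1590

Selection 1: 2275
Selection 2: 2275 + 301 = 2576 → 2576 − 2491 = 85
Selection 3: 85 + 301 = 386
Selection 4: 386 + 301 = 687
Selection 5: 687 + 301 = 988
Selection 6: 988 + 301 = 1289
Selection 7: 1289 + 301 = 1590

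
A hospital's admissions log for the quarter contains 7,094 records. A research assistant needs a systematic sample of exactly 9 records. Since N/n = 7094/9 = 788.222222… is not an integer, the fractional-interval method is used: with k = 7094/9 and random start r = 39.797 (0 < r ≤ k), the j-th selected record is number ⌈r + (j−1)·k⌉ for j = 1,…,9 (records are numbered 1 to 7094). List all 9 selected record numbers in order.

j=1: r + 0k = 39.797 → ⌈·⌉ = 40
j=2: r + 1k = 828.019222… → ⌈·⌉ = 829
j=3: r + 2k = 1616.241444… → ⌈·⌉ = 1617
j=4: r + 3k = 2404.463666… → ⌈·⌉ = 2405
j=5: r + 4k = 3192.685888… → ⌈·⌉ = 3193
j=6: r + 5k = 3980.908111… → ⌈·⌉ = 3981
j=7: r + 6k = 4769.130333… → ⌈·⌉ = 4770
j=8: r + 7k = 5557.352555… → ⌈·⌉ = 5558
j=9: r + 8k = 6345.574777… → ⌈·⌉ = 6346

40, 829, 1617, 2405, 3193, 3981, 4770, 5558, 6346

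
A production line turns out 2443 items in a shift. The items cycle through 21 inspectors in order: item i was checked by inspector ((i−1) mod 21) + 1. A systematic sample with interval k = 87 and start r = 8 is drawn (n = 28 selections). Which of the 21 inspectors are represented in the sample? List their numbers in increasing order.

2, 5, 8, 11, 14, 17, 20

Consecutive selections differ by k = 87, so their inspector numbers differ by 87 mod 21 = 3.
gcd(87, 21) = 3, so the sample visits 21/3 = 7 distinct residues mod 21.
Start 8 is inspector 8; the inspectors hit are 2, 5, 8, 11, 14, 17, 20.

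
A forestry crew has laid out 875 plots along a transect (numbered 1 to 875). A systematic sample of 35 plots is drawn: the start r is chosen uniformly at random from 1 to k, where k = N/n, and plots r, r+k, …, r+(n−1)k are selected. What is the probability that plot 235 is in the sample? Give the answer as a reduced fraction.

k = 875/35 = 25.
Plot 235 is selected iff r ≡ 235 (mod 25); exactly one such r in {1,…,25}.
Inclusion probability = 1/25.

1/25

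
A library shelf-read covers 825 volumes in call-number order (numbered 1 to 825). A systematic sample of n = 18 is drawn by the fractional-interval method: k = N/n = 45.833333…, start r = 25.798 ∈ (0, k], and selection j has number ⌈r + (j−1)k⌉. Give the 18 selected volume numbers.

26, 72, 118, 164, 210, 255, 301, 347, 393, 439, 485, 530, 576, 622, 668, 714, 760, 805

j=1: r + 0k = 25.798 → ⌈·⌉ = 26
j=2: r + 1k = 71.631333… → ⌈·⌉ = 72
j=3: r + 2k = 117.464666… → ⌈·⌉ = 118
j=4: r + 3k = 163.298 → ⌈·⌉ = 164
j=5: r + 4k = 209.131333… → ⌈·⌉ = 210
j=6: r + 5k = 254.964666… → ⌈·⌉ = 255
j=7: r + 6k = 300.798 → ⌈·⌉ = 301
j=8: r + 7k = 346.631333… → ⌈·⌉ = 347
j=9: r + 8k = 392.464666… → ⌈·⌉ = 393
j=10: r + 9k = 438.298 → ⌈·⌉ = 439
j=11: r + 10k = 484.131333… → ⌈·⌉ = 485
j=12: r + 11k = 529.964666… → ⌈·⌉ = 530
j=13: r + 12k = 575.798 → ⌈·⌉ = 576
j=14: r + 13k = 621.631333… → ⌈·⌉ = 622
j=15: r + 14k = 667.464666… → ⌈·⌉ = 668
j=16: r + 15k = 713.298 → ⌈·⌉ = 714
j=17: r + 16k = 759.131333… → ⌈·⌉ = 760
j=18: r + 17k = 804.964666… → ⌈·⌉ = 805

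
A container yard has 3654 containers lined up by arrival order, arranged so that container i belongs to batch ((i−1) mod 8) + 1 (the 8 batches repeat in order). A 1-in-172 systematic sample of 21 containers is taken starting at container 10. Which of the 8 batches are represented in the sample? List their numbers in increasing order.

2, 6

Consecutive selections differ by k = 172, so their batch numbers differ by 172 mod 8 = 4.
gcd(172, 8) = 4, so the sample visits 8/4 = 2 distinct residues mod 8.
Start 10 is batch 2; the batches hit are 2, 6.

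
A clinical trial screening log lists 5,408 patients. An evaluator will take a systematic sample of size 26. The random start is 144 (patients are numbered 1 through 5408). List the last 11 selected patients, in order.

k = N/n = 5408/26 = 208
16th selection = 144 + 15×208 = 3264
17th: 3264 + 208 = 3472
18th: 3472 + 208 = 3680
19th: 3680 + 208 = 3888
20th: 3888 + 208 = 4096
21st: 4096 + 208 = 4304
22nd: 4304 + 208 = 4512
23rd: 4512 + 208 = 4720
24th: 4720 + 208 = 4928
25th: 4928 + 208 = 5136
26th: 5136 + 208 = 5344

3264, 3472, 3680, 3888, 4096, 4304, 4512, 4720, 4928, 5136, 5344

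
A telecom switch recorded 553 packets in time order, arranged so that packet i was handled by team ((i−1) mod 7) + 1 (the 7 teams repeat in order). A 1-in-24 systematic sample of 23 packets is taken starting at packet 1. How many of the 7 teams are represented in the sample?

Consecutive selections differ by k = 24, so their team numbers differ by 24 mod 7 = 3.
gcd(24, 7) = 1, so the sample visits 7/1 = 7 distinct residues mod 7.
Start 1 is team 1; the teams hit are 1, 2, 3, 4, 5, 6, 7.

7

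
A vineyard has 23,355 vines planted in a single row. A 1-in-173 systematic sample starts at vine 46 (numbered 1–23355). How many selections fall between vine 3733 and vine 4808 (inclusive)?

k = 173
First selection ≥ 3733: 46 + ⌈(3733−46)/173⌉·173 = 46 + 22×173 = 3852
Last selection ≤ 4808: 46 + ⌊(4808−46)/173⌋·173 = 46 + 27×173 = 4717
Count = 27 − 22 + 1 = 6

6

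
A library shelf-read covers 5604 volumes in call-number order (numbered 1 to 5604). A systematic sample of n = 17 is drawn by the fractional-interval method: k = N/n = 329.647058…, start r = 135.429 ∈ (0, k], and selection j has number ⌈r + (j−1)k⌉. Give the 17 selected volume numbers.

j=1: r + 0k = 135.429 → ⌈·⌉ = 136
j=2: r + 1k = 465.076058… → ⌈·⌉ = 466
j=3: r + 2k = 794.723117… → ⌈·⌉ = 795
j=4: r + 3k = 1124.370176… → ⌈·⌉ = 1125
j=5: r + 4k = 1454.017235… → ⌈·⌉ = 1455
j=6: r + 5k = 1783.664294… → ⌈·⌉ = 1784
j=7: r + 6k = 2113.311352… → ⌈·⌉ = 2114
j=8: r + 7k = 2442.958411… → ⌈·⌉ = 2443
j=9: r + 8k = 2772.605470… → ⌈·⌉ = 2773
j=10: r + 9k = 3102.252529… → ⌈·⌉ = 3103
j=11: r + 10k = 3431.899588… → ⌈·⌉ = 3432
j=12: r + 11k = 3761.546647… → ⌈·⌉ = 3762
j=13: r + 12k = 4091.193705… → ⌈·⌉ = 4092
j=14: r + 13k = 4420.840764… → ⌈·⌉ = 4421
j=15: r + 14k = 4750.487823… → ⌈·⌉ = 4751
j=16: r + 15k = 5080.134882… → ⌈·⌉ = 5081
j=17: r + 16k = 5409.781941… → ⌈·⌉ = 5410

136, 466, 795, 1125, 1455, 1784, 2114, 2443, 2773, 3103, 3432, 3762, 4092, 4421, 4751, 5081, 5410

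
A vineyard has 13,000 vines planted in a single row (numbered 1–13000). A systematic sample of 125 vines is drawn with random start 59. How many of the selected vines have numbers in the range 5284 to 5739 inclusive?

k = 13000/125 = 104
First selection ≥ 5284: 59 + ⌈(5284−59)/104⌉·104 = 59 + 51×104 = 5363
Last selection ≤ 5739: 59 + ⌊(5739−59)/104⌋·104 = 59 + 54×104 = 5675
Count = 54 − 51 + 1 = 4

4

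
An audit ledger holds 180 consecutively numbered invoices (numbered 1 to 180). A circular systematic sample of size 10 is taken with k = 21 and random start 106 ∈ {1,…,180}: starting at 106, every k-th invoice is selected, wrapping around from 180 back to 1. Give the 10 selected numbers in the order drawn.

Selection 1: 106
Selection 2: 106 + 21 = 127
Selection 3: 127 + 21 = 148
Selection 4: 148 + 21 = 169
Selection 5: 169 + 21 = 190 → 190 − 180 = 10
Selection 6: 10 + 21 = 31
Selection 7: 31 + 21 = 52
Selection 8: 52 + 21 = 73
Selection 9: 73 + 21 = 94
Selection 10: 94 + 21 = 115

106, 127, 148, 169, 10, 31, 52, 73, 94, 115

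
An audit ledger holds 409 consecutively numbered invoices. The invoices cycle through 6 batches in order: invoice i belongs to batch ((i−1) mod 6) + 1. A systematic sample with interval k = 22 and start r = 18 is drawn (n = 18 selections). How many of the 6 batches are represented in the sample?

Consecutive selections differ by k = 22, so their batch numbers differ by 22 mod 6 = 4.
gcd(22, 6) = 2, so the sample visits 6/2 = 3 distinct residues mod 6.
Start 18 is batch 6; the batches hit are 2, 4, 6.

3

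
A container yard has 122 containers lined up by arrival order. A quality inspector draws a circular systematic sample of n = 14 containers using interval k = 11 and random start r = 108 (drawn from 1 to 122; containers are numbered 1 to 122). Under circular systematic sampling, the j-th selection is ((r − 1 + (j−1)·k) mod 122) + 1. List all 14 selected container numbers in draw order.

Selection 1: 108
Selection 2: 108 + 11 = 119
Selection 3: 119 + 11 = 130 → 130 − 122 = 8
Selection 4: 8 + 11 = 19
Selection 5: 19 + 11 = 30
Selection 6: 30 + 11 = 41
Selection 7: 41 + 11 = 52
Selection 8: 52 + 11 = 63
Selection 9: 63 + 11 = 74
Selection 10: 74 + 11 = 85
Selection 11: 85 + 11 = 96
Selection 12: 96 + 11 = 107
Selection 13: 107 + 11 = 118
Selection 14: 118 + 11 = 129 → 129 − 122 = 7

108, 119, 8, 19, 30, 41, 52, 63, 74, 85, 96, 107, 118, 7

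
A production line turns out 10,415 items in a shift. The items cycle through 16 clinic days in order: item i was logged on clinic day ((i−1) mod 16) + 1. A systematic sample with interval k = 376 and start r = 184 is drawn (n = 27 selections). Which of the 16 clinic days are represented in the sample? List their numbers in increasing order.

Consecutive selections differ by k = 376, so their clinic day numbers differ by 376 mod 16 = 8.
gcd(376, 16) = 8, so the sample visits 16/8 = 2 distinct residues mod 16.
Start 184 is clinic day 8; the clinic days hit are 8, 16.

8, 16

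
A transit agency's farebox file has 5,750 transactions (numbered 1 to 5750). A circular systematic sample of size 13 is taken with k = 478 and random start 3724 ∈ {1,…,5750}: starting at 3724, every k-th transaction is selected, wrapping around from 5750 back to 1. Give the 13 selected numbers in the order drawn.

Selection 1: 3724
Selection 2: 3724 + 478 = 4202
Selection 3: 4202 + 478 = 4680
Selection 4: 4680 + 478 = 5158
Selection 5: 5158 + 478 = 5636
Selection 6: 5636 + 478 = 6114 → 6114 − 5750 = 364
Selection 7: 364 + 478 = 842
Selection 8: 842 + 478 = 1320
Selection 9: 1320 + 478 = 1798
Selection 10: 1798 + 478 = 2276
Selection 11: 2276 + 478 = 2754
Selection 12: 2754 + 478 = 3232
Selection 13: 3232 + 478 = 3710

3724, 4202, 4680, 5158, 5636, 364, 842, 1320, 1798, 2276, 2754, 3232, 3710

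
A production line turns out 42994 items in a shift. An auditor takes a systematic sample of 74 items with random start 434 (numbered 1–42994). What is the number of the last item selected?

k = 42994/74 = 581
74th selection = r + (74−1)·k = 434 + 73×581 = 434 + 42413 = 42847

42847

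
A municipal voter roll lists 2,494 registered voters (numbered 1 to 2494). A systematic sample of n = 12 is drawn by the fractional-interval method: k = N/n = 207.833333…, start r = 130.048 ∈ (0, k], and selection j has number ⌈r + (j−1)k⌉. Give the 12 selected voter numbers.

j=1: r + 0k = 130.048 → ⌈·⌉ = 131
j=2: r + 1k = 337.881333… → ⌈·⌉ = 338
j=3: r + 2k = 545.714666… → ⌈·⌉ = 546
j=4: r + 3k = 753.548 → ⌈·⌉ = 754
j=5: r + 4k = 961.381333… → ⌈·⌉ = 962
j=6: r + 5k = 1169.214666… → ⌈·⌉ = 1170
j=7: r + 6k = 1377.048 → ⌈·⌉ = 1378
j=8: r + 7k = 1584.881333… → ⌈·⌉ = 1585
j=9: r + 8k = 1792.714666… → ⌈·⌉ = 1793
j=10: r + 9k = 2000.548 → ⌈·⌉ = 2001
j=11: r + 10k = 2208.381333… → ⌈·⌉ = 2209
j=12: r + 11k = 2416.214666… → ⌈·⌉ = 2417

131, 338, 546, 754, 962, 1170, 1378, 1585, 1793, 2001, 2209, 2417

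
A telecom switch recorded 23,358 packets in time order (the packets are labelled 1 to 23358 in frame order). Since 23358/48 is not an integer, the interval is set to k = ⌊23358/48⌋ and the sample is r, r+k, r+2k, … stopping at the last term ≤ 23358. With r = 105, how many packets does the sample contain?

k = ⌊23358/48⌋ = 486
Achieved size = ⌊(23358 − 105)/486⌋ + 1 = ⌊23253/486⌋ + 1 = 47 + 1 = 48
(last selection: 105 + 47×486 = 22947 ≤ 23358; next would be 23433 > 23358)

48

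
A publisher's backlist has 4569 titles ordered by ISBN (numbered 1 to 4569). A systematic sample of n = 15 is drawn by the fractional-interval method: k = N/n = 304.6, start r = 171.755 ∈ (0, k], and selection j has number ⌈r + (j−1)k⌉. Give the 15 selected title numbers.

172, 477, 781, 1086, 1391, 1695, 2000, 2304, 2609, 2914, 3218, 3523, 3827, 4132, 4437

j=1: r + 0k = 171.755 → ⌈·⌉ = 172
j=2: r + 1k = 476.355 → ⌈·⌉ = 477
j=3: r + 2k = 780.955 → ⌈·⌉ = 781
j=4: r + 3k = 1085.555 → ⌈·⌉ = 1086
j=5: r + 4k = 1390.155 → ⌈·⌉ = 1391
j=6: r + 5k = 1694.755 → ⌈·⌉ = 1695
j=7: r + 6k = 1999.355 → ⌈·⌉ = 2000
j=8: r + 7k = 2303.955 → ⌈·⌉ = 2304
j=9: r + 8k = 2608.555 → ⌈·⌉ = 2609
j=10: r + 9k = 2913.155 → ⌈·⌉ = 2914
j=11: r + 10k = 3217.755 → ⌈·⌉ = 3218
j=12: r + 11k = 3522.355 → ⌈·⌉ = 3523
j=13: r + 12k = 3826.955 → ⌈·⌉ = 3827
j=14: r + 13k = 4131.555 → ⌈·⌉ = 4132
j=15: r + 14k = 4436.155 → ⌈·⌉ = 4437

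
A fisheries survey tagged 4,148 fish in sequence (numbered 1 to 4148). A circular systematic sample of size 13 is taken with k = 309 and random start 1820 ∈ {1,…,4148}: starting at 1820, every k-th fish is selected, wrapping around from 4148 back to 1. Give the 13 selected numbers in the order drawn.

1820, 2129, 2438, 2747, 3056, 3365, 3674, 3983, 144, 453, 762, 1071, 1380

Selection 1: 1820
Selection 2: 1820 + 309 = 2129
Selection 3: 2129 + 309 = 2438
Selection 4: 2438 + 309 = 2747
Selection 5: 2747 + 309 = 3056
Selection 6: 3056 + 309 = 3365
Selection 7: 3365 + 309 = 3674
Selection 8: 3674 + 309 = 3983
Selection 9: 3983 + 309 = 4292 → 4292 − 4148 = 144
Selection 10: 144 + 309 = 453
Selection 11: 453 + 309 = 762
Selection 12: 762 + 309 = 1071
Selection 13: 1071 + 309 = 1380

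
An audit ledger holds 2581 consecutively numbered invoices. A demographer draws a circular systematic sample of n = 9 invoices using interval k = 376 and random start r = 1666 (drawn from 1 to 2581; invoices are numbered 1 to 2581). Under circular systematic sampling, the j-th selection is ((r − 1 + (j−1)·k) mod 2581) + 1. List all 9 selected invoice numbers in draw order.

Selection 1: 1666
Selection 2: 1666 + 376 = 2042
Selection 3: 2042 + 376 = 2418
Selection 4: 2418 + 376 = 2794 → 2794 − 2581 = 213
Selection 5: 213 + 376 = 589
Selection 6: 589 + 376 = 965
Selection 7: 965 + 376 = 1341
Selection 8: 1341 + 376 = 1717
Selection 9: 1717 + 376 = 2093

1666, 2042, 2418, 213, 589, 965, 1341, 1717, 2093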